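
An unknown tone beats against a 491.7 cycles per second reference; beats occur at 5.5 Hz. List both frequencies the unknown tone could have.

486.2 Hz or 497.2 Hz

|f − 491.7| = 5.5, so f = 491.7 ± 5.5.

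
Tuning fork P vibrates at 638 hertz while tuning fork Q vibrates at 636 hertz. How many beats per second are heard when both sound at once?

2 Hz

Beats arise from superposition of two nearby frequencies; the beat rate is |f₁ − f₂|.
|638 − 636| = 2 Hz.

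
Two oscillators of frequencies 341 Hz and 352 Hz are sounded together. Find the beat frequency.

11 Hz

Beats arise from superposition of two nearby frequencies; the beat rate is |f₁ − f₂|.
|341 − 352| = 11 Hz.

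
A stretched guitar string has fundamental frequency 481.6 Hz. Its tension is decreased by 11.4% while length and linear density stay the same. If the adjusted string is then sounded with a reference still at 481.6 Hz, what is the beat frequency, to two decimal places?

28.28 Hz

For a string, f ∝ √T, so the new frequency is 481.6·√0.886 = 453.3184 Hz.
f_beat = |453.3184 − 481.6| = 28.28 Hz.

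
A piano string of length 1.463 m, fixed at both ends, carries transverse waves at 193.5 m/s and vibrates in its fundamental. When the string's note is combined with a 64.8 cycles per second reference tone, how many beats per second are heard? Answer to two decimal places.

1.33 Hz

For a string fixed at both ends, f_n = n·v/(2L) = 1·193.5/(2·1.463) = 66.1312 Hz.
f_beat = |66.1312 − 64.8| = 1.33 Hz.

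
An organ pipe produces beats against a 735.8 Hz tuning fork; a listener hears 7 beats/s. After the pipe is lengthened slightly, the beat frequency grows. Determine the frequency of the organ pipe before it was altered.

|f − 735.8| = 7, so the organ pipe was at either 728.8 Hz or 742.8 Hz.
A longer pipe has a lower fundamental; the adjustment lowers the organ pipe's frequency.
The beat rate rose, so the adjustment moved the organ pipe further from 735.8 Hz — it was already below the reference.

728.8 Hz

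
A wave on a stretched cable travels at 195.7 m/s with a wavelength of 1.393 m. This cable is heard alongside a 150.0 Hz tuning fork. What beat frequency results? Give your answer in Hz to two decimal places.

9.51 Hz

Source frequency f = v/λ = 195.7/1.393 = 140.4882 Hz.
f_beat = |140.4882 − 150.0| = 9.51 Hz.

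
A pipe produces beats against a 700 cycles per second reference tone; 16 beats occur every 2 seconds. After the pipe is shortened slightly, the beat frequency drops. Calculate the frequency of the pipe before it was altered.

692 Hz

Beat frequency = 16/2 = 8 Hz.
|f − 700| = 8, so the pipe was at either 692 Hz or 708 Hz.
A shorter pipe has a higher fundamental; the adjustment raises the pipe's frequency.
The beat rate fell, so the adjustment moved the pipe toward 700 Hz — it must have started below the reference.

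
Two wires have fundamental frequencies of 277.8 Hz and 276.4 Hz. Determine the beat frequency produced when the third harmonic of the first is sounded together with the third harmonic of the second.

Third harmonic of the first: 3·277.8 = 833.4 Hz.
Third harmonic of the second: 3·276.4 = 829.2 Hz.
f_beat = |833.4 − 829.2| = 4.2 Hz.

4.2 Hz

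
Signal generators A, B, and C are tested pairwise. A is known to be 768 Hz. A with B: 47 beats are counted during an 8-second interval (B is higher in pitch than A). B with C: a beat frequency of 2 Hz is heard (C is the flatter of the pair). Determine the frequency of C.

A–B: Beat frequency = 47/8 = 5.875 Hz.
B is above A, so f_B = 768 + 5.875 = 773.875 Hz.
C is below B, so f_C = 773.875 − 2 = 771.875 Hz.

771.875 Hz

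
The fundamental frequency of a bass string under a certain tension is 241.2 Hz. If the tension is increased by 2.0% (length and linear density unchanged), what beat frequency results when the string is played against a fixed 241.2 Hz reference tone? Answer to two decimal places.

2.40 Hz

For a string, f ∝ √T, so the new frequency is 241.2·√1.020 = 243.6001 Hz.
f_beat = |243.6001 − 241.2| = 2.40 Hz.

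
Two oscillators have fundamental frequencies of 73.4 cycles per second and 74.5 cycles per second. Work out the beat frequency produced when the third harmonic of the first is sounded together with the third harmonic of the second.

3.3 Hz

Third harmonic of the first: 3·73.4 = 220.2 Hz.
Third harmonic of the second: 3·74.5 = 223.5 Hz.
f_beat = |220.2 − 223.5| = 3.3 Hz.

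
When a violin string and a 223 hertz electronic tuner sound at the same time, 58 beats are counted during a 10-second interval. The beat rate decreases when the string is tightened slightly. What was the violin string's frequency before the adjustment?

Beat frequency = 58/10 = 5.8 Hz.
|f − 223| = 5.8, so the violin string was at either 217.2 Hz or 228.8 Hz.
Increasing tension raises a string's frequency; the adjustment raises the violin string's frequency.
The beat rate fell, so the adjustment moved the violin string toward 223 Hz — it must have started below the reference.

217.2 Hz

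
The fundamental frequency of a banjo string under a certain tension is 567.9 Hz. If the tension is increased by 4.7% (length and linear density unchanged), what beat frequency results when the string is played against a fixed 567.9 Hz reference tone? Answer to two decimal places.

13.19 Hz

For a string, f ∝ √T, so the new frequency is 567.9·√1.047 = 581.0924 Hz.
f_beat = |581.0924 − 567.9| = 13.19 Hz.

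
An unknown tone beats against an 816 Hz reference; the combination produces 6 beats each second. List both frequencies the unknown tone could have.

810 Hz or 822 Hz

|f − 816| = 6, so f = 816 ± 6.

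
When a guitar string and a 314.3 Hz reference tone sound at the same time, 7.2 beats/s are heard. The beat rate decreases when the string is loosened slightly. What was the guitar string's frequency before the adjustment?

321.5 Hz

|f − 314.3| = 7.2, so the guitar string was at either 307.1 Hz or 321.5 Hz.
Reducing tension lowers a string's frequency; the adjustment lowers the guitar string's frequency.
The beat rate fell, so the adjustment moved the guitar string toward 314.3 Hz — it must have started above the reference.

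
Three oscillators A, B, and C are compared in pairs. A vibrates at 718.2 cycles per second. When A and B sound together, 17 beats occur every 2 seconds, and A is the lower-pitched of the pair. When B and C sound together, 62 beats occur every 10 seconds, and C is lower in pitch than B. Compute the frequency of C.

A–B: Beat frequency = 17/2 = 8.5 Hz.
B is above A, so f_B = 718.2 + 8.5 = 726.7 Hz.
B–C: Beat frequency = 62/10 = 6.2 Hz.
C is below B, so f_C = 726.7 − 6.2 = 720.5 Hz.

720.5 Hz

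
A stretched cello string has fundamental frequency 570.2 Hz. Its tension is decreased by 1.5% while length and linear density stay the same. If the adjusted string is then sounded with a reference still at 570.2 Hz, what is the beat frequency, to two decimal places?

For a string, f ∝ √T, so the new frequency is 570.2·√0.985 = 565.9073 Hz.
f_beat = |565.9073 − 570.2| = 4.29 Hz.

4.29 Hz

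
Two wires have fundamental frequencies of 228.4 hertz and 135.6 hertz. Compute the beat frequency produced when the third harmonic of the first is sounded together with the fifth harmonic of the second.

7.2 Hz

Third harmonic of the first: 3·228.4 = 685.2 Hz.
Fifth harmonic of the second: 5·135.6 = 678.0 Hz.
f_beat = |685.2 − 678.0| = 7.2 Hz.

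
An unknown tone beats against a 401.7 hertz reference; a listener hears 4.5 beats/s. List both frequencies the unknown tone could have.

397.2 Hz or 406.2 Hz

|f − 401.7| = 4.5, so f = 401.7 ± 4.5.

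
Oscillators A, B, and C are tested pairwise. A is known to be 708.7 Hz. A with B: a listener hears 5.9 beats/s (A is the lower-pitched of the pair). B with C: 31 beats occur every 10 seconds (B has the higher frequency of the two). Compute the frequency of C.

B is above A, so f_B = 708.7 + 5.9 = 714.6 Hz.
B–C: Beat frequency = 31/10 = 3.1 Hz.
C is below B, so f_C = 714.6 − 3.1 = 711.5 Hz.

711.5 Hz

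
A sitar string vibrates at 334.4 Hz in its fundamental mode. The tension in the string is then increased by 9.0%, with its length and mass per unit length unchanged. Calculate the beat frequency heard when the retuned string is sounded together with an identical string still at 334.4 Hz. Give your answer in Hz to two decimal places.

For a string, f ∝ √T, so the new frequency is 334.4·√1.090 = 349.1238 Hz.
f_beat = |349.1238 − 334.4| = 14.72 Hz.

14.72 Hz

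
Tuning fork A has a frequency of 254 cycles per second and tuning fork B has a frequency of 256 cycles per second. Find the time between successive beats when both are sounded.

0.500 s

f_beat = |254 − 256| = 2 Hz.
Beat period T = 1 / f_beat = 1 / 2 s.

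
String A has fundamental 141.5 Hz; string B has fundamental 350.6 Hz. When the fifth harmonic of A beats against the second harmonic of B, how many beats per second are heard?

Fifth harmonic of the first: 5·141.5 = 707.5 Hz.
Second harmonic of the second: 2·350.6 = 701.2 Hz.
f_beat = |707.5 − 701.2| = 6.3 Hz.

6.3 Hz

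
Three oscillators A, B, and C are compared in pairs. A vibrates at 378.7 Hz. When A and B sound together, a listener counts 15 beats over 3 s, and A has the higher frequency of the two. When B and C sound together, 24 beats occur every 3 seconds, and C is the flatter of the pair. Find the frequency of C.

A–B: Beat frequency = 15/3 = 5 Hz.
B is below A, so f_B = 378.7 − 5 = 373.7 Hz.
B–C: Beat frequency = 24/3 = 8 Hz.
C is below B, so f_C = 373.7 − 8 = 365.7 Hz.

365.7 Hz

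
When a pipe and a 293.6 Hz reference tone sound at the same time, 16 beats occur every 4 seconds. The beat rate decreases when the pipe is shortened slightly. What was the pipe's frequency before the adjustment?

289.6 Hz

Beat frequency = 16/4 = 4 Hz.
|f − 293.6| = 4, so the pipe was at either 289.6 Hz or 297.6 Hz.
A shorter pipe has a higher fundamental; the adjustment raises the pipe's frequency.
The beat rate fell, so the adjustment moved the pipe toward 293.6 Hz — it must have started below the reference.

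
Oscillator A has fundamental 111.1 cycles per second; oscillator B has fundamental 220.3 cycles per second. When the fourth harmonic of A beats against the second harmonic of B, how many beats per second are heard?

Fourth harmonic of the first: 4·111.1 = 444.4 Hz.
Second harmonic of the second: 2·220.3 = 440.6 Hz.
f_beat = |444.4 − 440.6| = 3.8 Hz.

3.8 Hz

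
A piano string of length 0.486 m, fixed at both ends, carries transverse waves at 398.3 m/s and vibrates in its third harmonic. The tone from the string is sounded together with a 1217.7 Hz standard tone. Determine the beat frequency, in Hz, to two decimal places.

For a string fixed at both ends, f_n = n·v/(2L) = 3·398.3/(2·0.486) = 1229.3210 Hz.
f_beat = |1229.3210 − 1217.7| = 11.62 Hz.

11.62 Hz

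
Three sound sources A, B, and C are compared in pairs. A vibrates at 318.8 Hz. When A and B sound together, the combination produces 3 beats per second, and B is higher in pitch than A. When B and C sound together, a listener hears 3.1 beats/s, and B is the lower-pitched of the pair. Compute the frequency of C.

B is above A, so f_B = 318.8 + 3 = 321.8 Hz.
C is above B, so f_C = 321.8 + 3.1 = 324.9 Hz.

324.9 Hz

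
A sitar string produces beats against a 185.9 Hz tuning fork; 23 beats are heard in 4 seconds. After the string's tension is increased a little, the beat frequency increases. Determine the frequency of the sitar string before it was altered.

Beat frequency = 23/4 = 5.75 Hz.
|f − 185.9| = 5.75, so the sitar string was at either 180.15 Hz or 191.65 Hz.
Higher tension means higher frequency; the adjustment raises the sitar string's frequency.
The beat rate rose, so the adjustment moved the sitar string further from 185.9 Hz — it was already above the reference.

191.65 Hz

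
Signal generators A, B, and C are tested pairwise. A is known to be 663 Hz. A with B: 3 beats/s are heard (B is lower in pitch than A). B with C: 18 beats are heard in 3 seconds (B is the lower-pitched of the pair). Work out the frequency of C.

666 Hz

B is below A, so f_B = 663 − 3 = 660 Hz.
B–C: Beat frequency = 18/3 = 6 Hz.
C is above B, so f_C = 660 + 6 = 666 Hz.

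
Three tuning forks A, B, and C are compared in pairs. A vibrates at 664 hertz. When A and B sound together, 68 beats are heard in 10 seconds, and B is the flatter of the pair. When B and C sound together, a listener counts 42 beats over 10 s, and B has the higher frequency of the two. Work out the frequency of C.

A–B: Beat frequency = 68/10 = 6.8 Hz.
B is below A, so f_B = 664 − 6.8 = 657.2 Hz.
B–C: Beat frequency = 42/10 = 4.2 Hz.
C is below B, so f_C = 657.2 − 4.2 = 653 Hz.

653 Hz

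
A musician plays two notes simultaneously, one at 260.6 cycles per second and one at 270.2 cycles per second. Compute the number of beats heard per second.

Beats arise from superposition of two nearby frequencies; the beat rate is |f₁ − f₂|.
|260.6 − 270.2| = 9.6 Hz.

9.6 Hz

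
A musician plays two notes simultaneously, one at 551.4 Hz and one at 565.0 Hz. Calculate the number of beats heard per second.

13.6 Hz

Beats arise from superposition of two nearby frequencies; the beat rate is |f₁ − f₂|.
|551.4 − 565.0| = 13.6 Hz.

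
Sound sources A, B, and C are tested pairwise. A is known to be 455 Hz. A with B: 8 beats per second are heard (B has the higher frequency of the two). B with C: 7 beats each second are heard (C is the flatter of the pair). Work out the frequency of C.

456 Hz

B is above A, so f_B = 455 + 8 = 463 Hz.
C is below B, so f_C = 463 − 7 = 456 Hz.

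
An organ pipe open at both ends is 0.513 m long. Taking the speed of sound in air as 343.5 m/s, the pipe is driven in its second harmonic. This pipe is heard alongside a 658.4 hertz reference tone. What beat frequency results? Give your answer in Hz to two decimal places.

Open pipe: f_n = n·v/(2L) = 2·343.5/(2·0.513) = 669.5906 Hz.
f_beat = |669.5906 − 658.4| = 11.19 Hz.

11.19 Hz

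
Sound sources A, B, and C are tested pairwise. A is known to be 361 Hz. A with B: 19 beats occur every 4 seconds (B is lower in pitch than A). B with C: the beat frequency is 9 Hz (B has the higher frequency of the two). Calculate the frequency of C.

A–B: Beat frequency = 19/4 = 4.75 Hz.
B is below A, so f_B = 361 − 4.75 = 356.25 Hz.
C is below B, so f_C = 356.25 − 9 = 347.25 Hz.

347.25 Hz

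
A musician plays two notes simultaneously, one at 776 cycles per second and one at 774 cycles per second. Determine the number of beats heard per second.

f_beat = |f₁ − f₂|.
|776 − 774| = 2 Hz.

2 Hz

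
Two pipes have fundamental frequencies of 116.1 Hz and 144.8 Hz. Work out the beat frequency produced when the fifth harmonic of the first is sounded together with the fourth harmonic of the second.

Fifth harmonic of the first: 5·116.1 = 580.5 Hz.
Fourth harmonic of the second: 4·144.8 = 579.2 Hz.
f_beat = |580.5 − 579.2| = 1.3 Hz.

1.3 Hz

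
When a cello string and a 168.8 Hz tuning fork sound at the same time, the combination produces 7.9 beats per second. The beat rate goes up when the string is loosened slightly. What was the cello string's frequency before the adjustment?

|f − 168.8| = 7.9, so the cello string was at either 160.9 Hz or 176.7 Hz.
Reducing tension lowers a string's frequency; the adjustment lowers the cello string's frequency.
The beat rate rose, so the adjustment moved the cello string further from 168.8 Hz — it was already below the reference.

160.9 Hz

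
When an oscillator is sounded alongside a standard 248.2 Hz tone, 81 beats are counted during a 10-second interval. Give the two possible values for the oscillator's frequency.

240.1 Hz or 256.3 Hz

Beat frequency = 81/10 = 8.1 Hz.
|f − 248.2| = 8.1, so f = 248.2 ± 8.1.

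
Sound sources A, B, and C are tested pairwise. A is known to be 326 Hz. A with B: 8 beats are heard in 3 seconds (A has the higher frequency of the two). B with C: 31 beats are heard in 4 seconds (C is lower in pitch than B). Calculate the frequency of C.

A–B: Beat frequency = 8/3 = 2.6667 Hz.
B is below A, so f_B = 326 − 2.6667 = 323.3333 Hz.
B–C: Beat frequency = 31/4 = 7.75 Hz.
C is below B, so f_C = 323.3333 − 7.75 = 315.5833 Hz.

315.5833 Hz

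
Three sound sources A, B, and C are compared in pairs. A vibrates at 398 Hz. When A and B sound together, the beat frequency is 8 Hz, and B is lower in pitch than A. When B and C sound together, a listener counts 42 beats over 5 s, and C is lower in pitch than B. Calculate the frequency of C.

381.6 Hz

B is below A, so f_B = 398 − 8 = 390 Hz.
B–C: Beat frequency = 42/5 = 8.4 Hz.
C is below B, so f_C = 390 − 8.4 = 381.6 Hz.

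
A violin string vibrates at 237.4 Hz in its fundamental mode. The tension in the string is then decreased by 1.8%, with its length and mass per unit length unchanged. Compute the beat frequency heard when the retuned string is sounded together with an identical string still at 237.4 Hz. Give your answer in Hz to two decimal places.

2.15 Hz

For a string, f ∝ √T, so the new frequency is 237.4·√0.982 = 235.2537 Hz.
f_beat = |235.2537 − 237.4| = 2.15 Hz.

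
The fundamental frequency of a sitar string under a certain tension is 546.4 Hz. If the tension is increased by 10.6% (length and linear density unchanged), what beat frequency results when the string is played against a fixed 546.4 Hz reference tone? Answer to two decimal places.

For a string, f ∝ √T, so the new frequency is 546.4·√1.106 = 574.6299 Hz.
f_beat = |574.6299 − 546.4| = 28.23 Hz.

28.23 Hz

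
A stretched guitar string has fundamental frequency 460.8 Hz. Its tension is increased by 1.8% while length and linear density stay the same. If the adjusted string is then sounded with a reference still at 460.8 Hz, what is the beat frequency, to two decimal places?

For a string, f ∝ √T, so the new frequency is 460.8·√1.018 = 464.9287 Hz.
f_beat = |464.9287 − 460.8| = 4.13 Hz.

4.13 Hz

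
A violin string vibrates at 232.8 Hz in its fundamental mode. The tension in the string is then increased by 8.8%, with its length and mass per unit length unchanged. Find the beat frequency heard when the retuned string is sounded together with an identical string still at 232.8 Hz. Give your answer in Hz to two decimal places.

For a string, f ∝ √T, so the new frequency is 232.8·√1.088 = 242.8273 Hz.
f_beat = |242.8273 − 232.8| = 10.03 Hz.

10.03 Hz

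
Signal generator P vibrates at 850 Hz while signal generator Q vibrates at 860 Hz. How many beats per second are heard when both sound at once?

Beats arise from superposition of two nearby frequencies; the beat rate is |f₁ − f₂|.
|850 − 860| = 10 Hz.

10 Hz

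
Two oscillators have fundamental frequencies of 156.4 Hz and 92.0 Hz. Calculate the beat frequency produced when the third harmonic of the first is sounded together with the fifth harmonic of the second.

Third harmonic of the first: 3·156.4 = 469.2 Hz.
Fifth harmonic of the second: 5·92.0 = 460.0 Hz.
f_beat = |469.2 − 460.0| = 9.2 Hz.

9.2 Hz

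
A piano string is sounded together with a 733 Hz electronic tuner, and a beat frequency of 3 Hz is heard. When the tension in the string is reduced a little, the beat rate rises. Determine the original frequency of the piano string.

|f − 733| = 3, so the piano string was at either 730 Hz or 736 Hz.
Lower tension means lower frequency; the adjustment lowers the piano string's frequency.
The beat rate rose, so the adjustment moved the piano string further from 733 Hz — it was already below the reference.

730 Hz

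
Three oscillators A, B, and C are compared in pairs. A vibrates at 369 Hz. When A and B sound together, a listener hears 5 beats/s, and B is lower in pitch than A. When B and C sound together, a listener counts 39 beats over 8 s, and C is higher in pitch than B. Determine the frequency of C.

B is below A, so f_B = 369 − 5 = 364 Hz.
B–C: Beat frequency = 39/8 = 4.875 Hz.
C is above B, so f_C = 364 + 4.875 = 368.875 Hz.

368.875 Hz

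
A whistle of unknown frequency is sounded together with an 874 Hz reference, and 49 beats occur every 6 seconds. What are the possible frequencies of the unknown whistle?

865.8333 Hz or 882.1667 Hz

Beat frequency = 49/6 = 8.1667 Hz.
|f − 874| = 8.1667, so f = 874 ± 8.1667.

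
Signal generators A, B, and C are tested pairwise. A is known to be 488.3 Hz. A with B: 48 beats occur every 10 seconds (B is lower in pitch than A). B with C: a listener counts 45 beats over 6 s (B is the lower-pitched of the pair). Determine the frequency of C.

A–B: Beat frequency = 48/10 = 4.8 Hz.
B is below A, so f_B = 488.3 − 4.8 = 483.5 Hz.
B–C: Beat frequency = 45/6 = 7.5 Hz.
C is above B, so f_C = 483.5 + 7.5 = 491 Hz.

491 Hz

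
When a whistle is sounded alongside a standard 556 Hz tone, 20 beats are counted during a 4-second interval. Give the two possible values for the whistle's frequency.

Beat frequency = 20/4 = 5 Hz.
|f − 556| = 5, so f = 556 ± 5.

551 Hz or 561 Hz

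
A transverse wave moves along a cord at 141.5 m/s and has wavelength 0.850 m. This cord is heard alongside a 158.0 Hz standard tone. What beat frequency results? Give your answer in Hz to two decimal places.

8.47 Hz

Source frequency f = v/λ = 141.5/0.850 = 166.4706 Hz.
f_beat = |166.4706 − 158.0| = 8.47 Hz.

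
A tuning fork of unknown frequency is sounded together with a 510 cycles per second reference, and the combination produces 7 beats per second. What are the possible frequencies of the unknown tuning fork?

503 Hz or 517 Hz

|f − 510| = 7, so f = 510 ± 7.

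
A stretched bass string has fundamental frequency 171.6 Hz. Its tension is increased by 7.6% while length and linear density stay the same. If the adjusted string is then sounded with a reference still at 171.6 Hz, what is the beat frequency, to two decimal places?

For a string, f ∝ √T, so the new frequency is 171.6·√1.076 = 178.0014 Hz.
f_beat = |178.0014 − 171.6| = 6.40 Hz.

6.40 Hz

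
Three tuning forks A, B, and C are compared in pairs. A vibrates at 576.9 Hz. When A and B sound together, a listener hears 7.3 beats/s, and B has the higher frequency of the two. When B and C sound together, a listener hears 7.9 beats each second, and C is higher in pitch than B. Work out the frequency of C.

B is above A, so f_B = 576.9 + 7.3 = 584.2 Hz.
C is above B, so f_C = 584.2 + 7.9 = 592.1 Hz.

592.1 Hz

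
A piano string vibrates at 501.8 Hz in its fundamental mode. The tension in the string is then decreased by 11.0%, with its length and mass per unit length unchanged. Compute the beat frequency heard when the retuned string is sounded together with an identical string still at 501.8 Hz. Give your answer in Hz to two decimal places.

For a string, f ∝ √T, so the new frequency is 501.8·√0.890 = 473.3972 Hz.
f_beat = |473.3972 − 501.8| = 28.40 Hz.

28.40 Hz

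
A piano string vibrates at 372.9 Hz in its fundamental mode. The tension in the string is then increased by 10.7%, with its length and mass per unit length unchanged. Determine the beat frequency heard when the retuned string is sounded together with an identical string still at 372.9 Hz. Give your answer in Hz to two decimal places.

For a string, f ∝ √T, so the new frequency is 372.9·√1.107 = 392.3433 Hz.
f_beat = |392.3433 − 372.9| = 19.44 Hz.

19.44 Hz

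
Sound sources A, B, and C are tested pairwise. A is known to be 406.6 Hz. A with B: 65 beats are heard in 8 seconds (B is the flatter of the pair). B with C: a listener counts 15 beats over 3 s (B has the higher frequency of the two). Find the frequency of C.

A–B: Beat frequency = 65/8 = 8.125 Hz.
B is below A, so f_B = 406.6 − 8.125 = 398.475 Hz.
B–C: Beat frequency = 15/3 = 5 Hz.
C is below B, so f_C = 398.475 − 5 = 393.475 Hz.

393.475 Hz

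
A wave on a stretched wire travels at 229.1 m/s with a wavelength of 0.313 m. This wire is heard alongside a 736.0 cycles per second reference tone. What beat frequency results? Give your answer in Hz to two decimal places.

4.05 Hz

Source frequency f = v/λ = 229.1/0.313 = 731.9489 Hz.
f_beat = |731.9489 − 736.0| = 4.05 Hz.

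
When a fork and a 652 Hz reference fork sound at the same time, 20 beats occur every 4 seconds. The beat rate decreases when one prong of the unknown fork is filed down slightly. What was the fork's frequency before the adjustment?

647 Hz

Beat frequency = 20/4 = 5 Hz.
|f − 652| = 5, so the fork was at either 647 Hz or 657 Hz.
Filing a prong removes mass and raises the fork's frequency; the adjustment raises the fork's frequency.
The beat rate fell, so the adjustment moved the fork toward 652 Hz — it must have started below the reference.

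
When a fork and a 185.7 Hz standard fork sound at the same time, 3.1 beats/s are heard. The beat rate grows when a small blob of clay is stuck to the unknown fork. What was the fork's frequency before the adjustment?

|f − 185.7| = 3.1, so the fork was at either 182.6 Hz or 188.8 Hz.
Adding mass to a fork lowers its frequency; the adjustment lowers the fork's frequency.
The beat rate rose, so the adjustment moved the fork further from 185.7 Hz — it was already below the reference.

182.6 Hz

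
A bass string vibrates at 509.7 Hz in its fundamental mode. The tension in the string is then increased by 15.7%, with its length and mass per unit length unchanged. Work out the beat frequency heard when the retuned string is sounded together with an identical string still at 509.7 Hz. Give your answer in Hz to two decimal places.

38.55 Hz

For a string, f ∝ √T, so the new frequency is 509.7·√1.157 = 548.2534 Hz.
f_beat = |548.2534 − 509.7| = 38.55 Hz.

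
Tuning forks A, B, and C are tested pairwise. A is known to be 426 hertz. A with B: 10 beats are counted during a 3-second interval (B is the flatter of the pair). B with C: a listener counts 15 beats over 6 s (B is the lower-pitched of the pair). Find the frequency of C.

425.1667 Hz

A–B: Beat frequency = 10/3 = 3.3333 Hz.
B is below A, so f_B = 426 − 3.3333 = 422.6667 Hz.
B–C: Beat frequency = 15/6 = 2.5 Hz.
C is above B, so f_C = 422.6667 + 2.5 = 425.1667 Hz.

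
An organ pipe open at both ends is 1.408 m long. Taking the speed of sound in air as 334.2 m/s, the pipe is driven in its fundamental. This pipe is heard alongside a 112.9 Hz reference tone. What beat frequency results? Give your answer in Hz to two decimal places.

Open pipe: f_n = n·v/(2L) = 1·334.2/(2·1.408) = 118.6790 Hz.
f_beat = |118.6790 − 112.9| = 5.78 Hz.

5.78 Hz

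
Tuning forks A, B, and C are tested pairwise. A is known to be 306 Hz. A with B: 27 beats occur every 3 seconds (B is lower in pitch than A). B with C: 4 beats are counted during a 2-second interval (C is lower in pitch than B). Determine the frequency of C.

295 Hz

A–B: Beat frequency = 27/3 = 9 Hz.
B is below A, so f_B = 306 − 9 = 297 Hz.
B–C: Beat frequency = 4/2 = 2 Hz.
C is below B, so f_C = 297 − 2 = 295 Hz.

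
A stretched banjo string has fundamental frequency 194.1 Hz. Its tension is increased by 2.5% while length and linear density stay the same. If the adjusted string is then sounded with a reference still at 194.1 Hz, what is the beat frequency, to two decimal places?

For a string, f ∝ √T, so the new frequency is 194.1·√1.025 = 196.5113 Hz.
f_beat = |196.5113 − 194.1| = 2.41 Hz.

2.41 Hz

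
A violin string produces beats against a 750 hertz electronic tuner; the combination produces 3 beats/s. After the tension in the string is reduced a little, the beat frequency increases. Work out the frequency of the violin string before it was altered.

747 Hz

|f − 750| = 3, so the violin string was at either 747 Hz or 753 Hz.
Lower tension means lower frequency; the adjustment lowers the violin string's frequency.
The beat rate rose, so the adjustment moved the violin string further from 750 Hz — it was already below the reference.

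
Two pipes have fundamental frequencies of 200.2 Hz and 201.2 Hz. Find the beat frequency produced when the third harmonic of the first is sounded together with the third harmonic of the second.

Third harmonic of the first: 3·200.2 = 600.6 Hz.
Third harmonic of the second: 3·201.2 = 603.6 Hz.
f_beat = |600.6 − 603.6| = 3.0 Hz.

3.0 Hz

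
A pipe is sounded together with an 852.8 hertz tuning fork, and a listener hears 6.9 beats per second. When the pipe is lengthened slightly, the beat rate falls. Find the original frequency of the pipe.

859.7 Hz

|f − 852.8| = 6.9, so the pipe was at either 845.9 Hz or 859.7 Hz.
A longer pipe has a lower fundamental; the adjustment lowers the pipe's frequency.
The beat rate fell, so the adjustment moved the pipe toward 852.8 Hz — it must have started above the reference.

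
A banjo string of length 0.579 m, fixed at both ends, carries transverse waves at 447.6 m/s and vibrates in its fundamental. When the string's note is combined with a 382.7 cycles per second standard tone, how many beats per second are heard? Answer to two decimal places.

3.83 Hz

For a string fixed at both ends, f_n = n·v/(2L) = 1·447.6/(2·0.579) = 386.5285 Hz.
f_beat = |386.5285 − 382.7| = 3.83 Hz.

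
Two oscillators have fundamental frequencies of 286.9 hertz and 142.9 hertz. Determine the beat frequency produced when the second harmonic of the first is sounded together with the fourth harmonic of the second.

2.2 Hz

Second harmonic of the first: 2·286.9 = 573.8 Hz.
Fourth harmonic of the second: 4·142.9 = 571.6 Hz.
f_beat = |573.8 − 571.6| = 2.2 Hz.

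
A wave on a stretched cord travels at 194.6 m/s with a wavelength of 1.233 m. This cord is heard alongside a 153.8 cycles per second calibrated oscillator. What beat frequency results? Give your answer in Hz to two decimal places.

4.03 Hz

Source frequency f = v/λ = 194.6/1.233 = 157.8264 Hz.
f_beat = |157.8264 − 153.8| = 4.03 Hz.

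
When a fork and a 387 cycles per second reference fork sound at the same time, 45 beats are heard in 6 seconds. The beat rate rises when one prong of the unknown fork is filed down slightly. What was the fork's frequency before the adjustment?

394.5 Hz

Beat frequency = 45/6 = 7.5 Hz.
|f − 387| = 7.5, so the fork was at either 379.5 Hz or 394.5 Hz.
Filing a prong removes mass and raises the fork's frequency; the adjustment raises the fork's frequency.
The beat rate rose, so the adjustment moved the fork further from 387 Hz — it was already above the reference.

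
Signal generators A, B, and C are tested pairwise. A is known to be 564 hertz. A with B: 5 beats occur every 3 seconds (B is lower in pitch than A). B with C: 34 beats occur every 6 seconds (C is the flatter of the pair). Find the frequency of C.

556.6667 Hz

A–B: Beat frequency = 5/3 = 1.6667 Hz.
B is below A, so f_B = 564 − 1.6667 = 562.3333 Hz.
B–C: Beat frequency = 34/6 = 5.6667 Hz.
C is below B, so f_C = 562.3333 − 5.6667 = 556.6667 Hz.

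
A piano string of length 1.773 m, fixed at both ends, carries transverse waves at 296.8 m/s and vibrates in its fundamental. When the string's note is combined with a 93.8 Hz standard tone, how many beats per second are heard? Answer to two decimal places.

10.10 Hz

For a string fixed at both ends, f_n = n·v/(2L) = 1·296.8/(2·1.773) = 83.6999 Hz.
f_beat = |83.6999 − 93.8| = 10.10 Hz.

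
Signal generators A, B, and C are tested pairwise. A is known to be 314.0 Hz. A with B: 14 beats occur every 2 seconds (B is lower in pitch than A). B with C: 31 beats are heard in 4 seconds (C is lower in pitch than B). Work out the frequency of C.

299.25 Hz

A–B: Beat frequency = 14/2 = 7 Hz.
B is below A, so f_B = 314.0 − 7 = 307 Hz.
B–C: Beat frequency = 31/4 = 7.75 Hz.
C is below B, so f_C = 307 − 7.75 = 299.25 Hz.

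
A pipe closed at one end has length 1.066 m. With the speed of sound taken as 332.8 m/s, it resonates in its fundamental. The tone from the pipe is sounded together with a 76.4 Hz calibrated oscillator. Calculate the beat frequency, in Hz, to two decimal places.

Closed pipe (odd harmonics): f_n = n·v/(4L) = 1·332.8/(4·1.066) = 78.0488 Hz.
f_beat = |78.0488 − 76.4| = 1.65 Hz.

1.65 Hz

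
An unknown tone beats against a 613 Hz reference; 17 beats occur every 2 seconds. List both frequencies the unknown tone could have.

Beat frequency = 17/2 = 8.5 Hz.
|f − 613| = 8.5, so f = 613 ± 8.5.

604.5 Hz or 621.5 Hz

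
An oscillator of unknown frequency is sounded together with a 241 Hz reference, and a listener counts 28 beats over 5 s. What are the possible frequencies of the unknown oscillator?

235.4 Hz or 246.6 Hz

Beat frequency = 28/5 = 5.6 Hz.
|f − 241| = 5.6, so f = 241 ± 5.6.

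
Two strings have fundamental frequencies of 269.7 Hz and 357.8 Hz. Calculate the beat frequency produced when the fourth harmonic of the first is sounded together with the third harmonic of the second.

5.4 Hz

Fourth harmonic of the first: 4·269.7 = 1078.8 Hz.
Third harmonic of the second: 3·357.8 = 1073.4 Hz.
f_beat = |1078.8 − 1073.4| = 5.4 Hz.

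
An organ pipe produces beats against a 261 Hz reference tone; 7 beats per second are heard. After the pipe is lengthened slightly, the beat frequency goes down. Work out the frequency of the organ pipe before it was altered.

|f − 261| = 7, so the organ pipe was at either 254 Hz or 268 Hz.
A longer pipe has a lower fundamental; the adjustment lowers the organ pipe's frequency.
The beat rate fell, so the adjustment moved the organ pipe toward 261 Hz — it must have started above the reference.

268 Hz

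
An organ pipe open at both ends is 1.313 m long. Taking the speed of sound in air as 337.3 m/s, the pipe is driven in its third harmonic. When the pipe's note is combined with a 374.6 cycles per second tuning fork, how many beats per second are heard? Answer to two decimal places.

10.74 Hz

Open pipe: f_n = n·v/(2L) = 3·337.3/(2·1.313) = 385.3389 Hz.
f_beat = |385.3389 − 374.6| = 10.74 Hz.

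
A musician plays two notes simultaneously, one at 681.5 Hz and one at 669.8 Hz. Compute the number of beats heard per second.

The beat frequency equals the magnitude of the frequency difference.
|681.5 − 669.8| = 11.7 Hz.

11.7 Hz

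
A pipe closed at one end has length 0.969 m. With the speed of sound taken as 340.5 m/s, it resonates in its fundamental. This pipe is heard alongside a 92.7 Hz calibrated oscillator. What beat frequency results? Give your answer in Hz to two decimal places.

4.85 Hz

Closed pipe (odd harmonics): f_n = n·v/(4L) = 1·340.5/(4·0.969) = 87.8483 Hz.
f_beat = |87.8483 − 92.7| = 4.85 Hz.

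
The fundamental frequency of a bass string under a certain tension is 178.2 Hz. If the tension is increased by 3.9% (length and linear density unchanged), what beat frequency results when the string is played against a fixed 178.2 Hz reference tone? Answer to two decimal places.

For a string, f ∝ √T, so the new frequency is 178.2·√1.039 = 181.6417 Hz.
f_beat = |181.6417 − 178.2| = 3.44 Hz.

3.44 Hz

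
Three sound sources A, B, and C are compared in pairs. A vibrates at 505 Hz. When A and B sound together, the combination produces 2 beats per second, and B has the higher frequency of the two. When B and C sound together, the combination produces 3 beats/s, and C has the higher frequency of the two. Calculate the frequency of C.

B is above A, so f_B = 505 + 2 = 507 Hz.
C is above B, so f_C = 507 + 3 = 510 Hz.

510 Hz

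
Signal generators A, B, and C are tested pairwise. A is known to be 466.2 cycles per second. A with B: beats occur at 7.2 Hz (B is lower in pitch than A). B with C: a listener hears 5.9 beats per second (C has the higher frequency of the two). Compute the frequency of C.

B is below A, so f_B = 466.2 − 7.2 = 459 Hz.
C is above B, so f_C = 459 + 5.9 = 464.9 Hz.

464.9 Hz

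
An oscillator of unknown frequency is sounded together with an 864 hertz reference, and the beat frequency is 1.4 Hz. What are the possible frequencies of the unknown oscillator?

862.6 Hz or 865.4 Hz

|f − 864| = 1.4, so f = 864 ± 1.4.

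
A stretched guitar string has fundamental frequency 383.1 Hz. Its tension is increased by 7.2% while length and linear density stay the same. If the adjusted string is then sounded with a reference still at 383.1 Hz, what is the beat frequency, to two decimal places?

13.55 Hz

For a string, f ∝ √T, so the new frequency is 383.1·√1.072 = 396.6519 Hz.
f_beat = |396.6519 − 383.1| = 13.55 Hz.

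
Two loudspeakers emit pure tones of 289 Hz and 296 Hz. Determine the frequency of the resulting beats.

7 Hz

Beats arise from superposition of two nearby frequencies; the beat rate is |f₁ − f₂|.
|289 − 296| = 7 Hz.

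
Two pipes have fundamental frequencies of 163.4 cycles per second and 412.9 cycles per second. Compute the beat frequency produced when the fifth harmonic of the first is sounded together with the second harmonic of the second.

Fifth harmonic of the first: 5·163.4 = 817.0 Hz.
Second harmonic of the second: 2·412.9 = 825.8 Hz.
f_beat = |817.0 − 825.8| = 8.8 Hz.

8.8 Hz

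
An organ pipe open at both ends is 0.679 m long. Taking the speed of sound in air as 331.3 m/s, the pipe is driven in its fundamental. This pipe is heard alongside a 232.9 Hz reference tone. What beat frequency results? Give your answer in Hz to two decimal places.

Open pipe: f_n = n·v/(2L) = 1·331.3/(2·0.679) = 243.9617 Hz.
f_beat = |243.9617 − 232.9| = 11.06 Hz.

11.06 Hz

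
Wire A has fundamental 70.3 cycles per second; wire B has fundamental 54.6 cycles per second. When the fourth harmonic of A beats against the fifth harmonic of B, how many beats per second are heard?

Fourth harmonic of the first: 4·70.3 = 281.2 Hz.
Fifth harmonic of the second: 5·54.6 = 273.0 Hz.
f_beat = |281.2 − 273.0| = 8.2 Hz.

8.2 Hz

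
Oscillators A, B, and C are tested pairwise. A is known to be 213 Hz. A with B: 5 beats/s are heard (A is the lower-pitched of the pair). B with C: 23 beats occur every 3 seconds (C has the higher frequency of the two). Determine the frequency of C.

225.6667 Hz

B is above A, so f_B = 213 + 5 = 218 Hz.
B–C: Beat frequency = 23/3 = 7.6667 Hz.
C is above B, so f_C = 218 + 7.6667 = 225.6667 Hz.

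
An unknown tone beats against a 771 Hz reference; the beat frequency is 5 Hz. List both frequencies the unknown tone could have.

766 Hz or 776 Hz

|f − 771| = 5, so f = 771 ± 5.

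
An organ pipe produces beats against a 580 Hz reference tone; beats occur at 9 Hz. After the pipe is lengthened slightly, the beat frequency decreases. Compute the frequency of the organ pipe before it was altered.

|f − 580| = 9, so the organ pipe was at either 571 Hz or 589 Hz.
A longer pipe has a lower fundamental; the adjustment lowers the organ pipe's frequency.
The beat rate fell, so the adjustment moved the organ pipe toward 580 Hz — it must have started above the reference.

589 Hz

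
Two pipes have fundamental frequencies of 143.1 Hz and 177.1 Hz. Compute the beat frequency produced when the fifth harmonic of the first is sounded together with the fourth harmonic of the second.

7.1 Hz

Fifth harmonic of the first: 5·143.1 = 715.5 Hz.
Fourth harmonic of the second: 4·177.1 = 708.4 Hz.
f_beat = |715.5 − 708.4| = 7.1 Hz.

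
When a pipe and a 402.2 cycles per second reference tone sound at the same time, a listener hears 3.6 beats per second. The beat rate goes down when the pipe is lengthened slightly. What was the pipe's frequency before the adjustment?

|f − 402.2| = 3.6, so the pipe was at either 398.6 Hz or 405.8 Hz.
A longer pipe has a lower fundamental; the adjustment lowers the pipe's frequency.
The beat rate fell, so the adjustment moved the pipe toward 402.2 Hz — it must have started above the reference.

405.8 Hz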